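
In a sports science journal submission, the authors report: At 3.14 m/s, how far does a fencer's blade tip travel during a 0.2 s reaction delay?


d = v * t
d = 3.14 * 0.2
d = 0.628 m

0.628 m


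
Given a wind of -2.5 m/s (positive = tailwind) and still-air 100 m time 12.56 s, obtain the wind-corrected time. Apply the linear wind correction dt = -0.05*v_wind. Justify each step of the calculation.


dt = -0.05 * v_wind = -0.05 * -2.5 = 0.125 s
t_corrected = t_still + dt = 12.56 + (0.125)
t_corrected = 12.685 s

12.685 s


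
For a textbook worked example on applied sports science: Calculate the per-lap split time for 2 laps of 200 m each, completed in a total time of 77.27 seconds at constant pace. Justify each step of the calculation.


Split time = total_time / n_laps = 77.27 / 2
Split time = 38.635 s per lap

38.635 s


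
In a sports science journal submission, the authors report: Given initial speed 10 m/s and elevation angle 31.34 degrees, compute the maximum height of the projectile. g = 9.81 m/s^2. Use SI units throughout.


H = (v*sin(theta))^2 / (2*g)
vy = v*sin(theta) = 10 * sin(31.34 deg) = 5.2012 m/s
H = vy^2 / (2*g) = 27.052 / (2*9.81)
H = 27.052 / 19.62 = 1.3788 m

1.3788 m


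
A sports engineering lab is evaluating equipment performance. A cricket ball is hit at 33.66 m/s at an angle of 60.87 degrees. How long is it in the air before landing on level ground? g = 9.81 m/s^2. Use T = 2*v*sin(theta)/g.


T = 2*v*sin(theta)/g
sin(theta) = sin(60.87 deg) = 0.8735
T = 2*33.66*0.8735 / 9.81
T = 58.8052 / 9.81 = 5.9944 s

5.9944 s


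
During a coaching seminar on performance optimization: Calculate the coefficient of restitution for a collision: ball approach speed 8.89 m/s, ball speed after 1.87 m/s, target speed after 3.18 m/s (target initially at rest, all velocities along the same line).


e = (v2_after - v1_after) / (v1_before - v2_before)
Numerator = 3.18 - 1.87 = 1.31
Denominator = 8.89 - 0 = 8.89
e = 1.31 / 8.89 = 0.1474

0.1474


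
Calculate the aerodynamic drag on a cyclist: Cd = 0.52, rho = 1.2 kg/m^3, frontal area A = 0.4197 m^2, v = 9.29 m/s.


Fd = 0.5 * Cd * rho * A * v^2
Fd = 0.5 * 0.52 * 1.2 * 0.4197 * 9.29^2
v^2 = 86.3041
Fd = 0.5 * 0.52 * 1.2 * 0.4197 * 86.3041 = 11.3012 N

11.3012 N


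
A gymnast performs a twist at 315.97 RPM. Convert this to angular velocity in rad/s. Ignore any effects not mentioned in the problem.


omega = RPM * 2 * pi / 60
omega = 315.97 * 2 * 3.14159 / 60
omega = 1985.2981 / 60 = 33.0883 rad/s

33.0883 rad/s


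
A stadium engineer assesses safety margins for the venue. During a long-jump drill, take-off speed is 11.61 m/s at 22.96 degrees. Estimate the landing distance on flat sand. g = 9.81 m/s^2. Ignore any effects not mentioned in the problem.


R = v^2 * sin(2*theta) / g
Convert angle to radians: theta = 22.96 deg = 0.4007 rad
sin(2*theta) = sin(0.8015) = 0.7184
R = 11.61^2 * 0.7184 / 9.81
R = 134.7921 * 0.7184 / 9.81 = 9.8706 m

9.8706 m


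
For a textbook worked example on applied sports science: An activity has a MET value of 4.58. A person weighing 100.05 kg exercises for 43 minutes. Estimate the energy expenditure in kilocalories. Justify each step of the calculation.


kcal = MET * mass * time_hr
Convert time: 43 min = 0.7167 hr
kcal = 4.58 * 100.05 * 0.7167
kcal = 328.3974 kcal

328.3974 kcal


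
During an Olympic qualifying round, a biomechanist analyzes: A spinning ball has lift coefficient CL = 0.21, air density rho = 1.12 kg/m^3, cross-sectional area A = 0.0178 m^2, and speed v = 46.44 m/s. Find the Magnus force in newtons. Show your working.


FM = 0.5 * CL * rho * A * v^2
FM = 0.5 * 0.21 * 1.12 * 0.0178 * 46.44^2
v^2 = 2156.6736
FM = 0.5 * 0.21 * 1.12 * 0.0178 * 2156.6736 = 4.5145 N

4.5145 N


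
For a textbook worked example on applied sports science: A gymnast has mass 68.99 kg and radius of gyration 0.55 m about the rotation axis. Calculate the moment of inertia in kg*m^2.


I = m * k^2
I = 68.99 * 0.55^2
I = 68.99 * 0.3025 = 20.8695 kg*m^2

20.8695 kg*m^2


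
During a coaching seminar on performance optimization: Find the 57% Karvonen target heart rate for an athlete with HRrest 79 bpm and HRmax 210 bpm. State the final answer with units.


Target = HRrest + pct*(HRmax - HRrest)
Heart rate reserve = HRmax - HRrest = 210 - 79 = 131 bpm
Fraction = 57% = 0.57
Target = 79 + 0.57 * 131
Target = 79 + 74.67 = 153.67 bpm

153.67 bpm


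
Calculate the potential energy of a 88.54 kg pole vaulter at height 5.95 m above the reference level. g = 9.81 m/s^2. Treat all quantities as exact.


PE = m * g * h
PE = 88.54 * 9.81 * 5.95
PE = 868.5774 * 5.95 = 5168.0355 J

5168.0355 J


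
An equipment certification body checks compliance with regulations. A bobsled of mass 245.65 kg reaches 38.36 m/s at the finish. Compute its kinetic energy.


KE = 0.5 * m * v^2
KE = 0.5 * 245.65 * 38.36^2
KE = 0.5 * 245.65 * 1471.4896 = 180735.7101 J

180735.7101 J


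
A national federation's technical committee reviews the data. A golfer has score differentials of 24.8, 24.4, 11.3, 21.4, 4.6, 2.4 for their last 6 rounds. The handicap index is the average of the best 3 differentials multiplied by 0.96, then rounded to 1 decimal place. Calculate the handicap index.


All differentials: 24.8, 24.4, 11.3, 21.4, 4.6, 2.4
Sorted: 2.4, 4.6, 11.3, 21.4, 24.4, 24.8
Best 3: 2.4, 4.6, 11.3
Average of best = 18.3 / 3 = 6.1
Raw index = 6.1 * 0.96 = 5.856
Handicap index = round(5.856, 1) = 5.9

5.9


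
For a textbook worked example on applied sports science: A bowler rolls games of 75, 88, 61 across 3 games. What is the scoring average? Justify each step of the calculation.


Average = sum / n
Sum = 224
Average = 224 / 3 = 74.6667

74.6667


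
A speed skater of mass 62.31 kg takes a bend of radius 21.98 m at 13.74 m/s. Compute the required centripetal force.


Fc = m * v^2 / r
v^2 = 13.74^2 = 188.7876
Fc = 62.31 * 188.7876 / 21.98
Fc = 11763.3554 / 21.98 = 535.1845 N

535.1845 N


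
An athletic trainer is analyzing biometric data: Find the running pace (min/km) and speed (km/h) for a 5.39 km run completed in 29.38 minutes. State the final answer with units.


Pace = time / distance = 29.38 min / 5.39 km = 5.4508 min/km
Speed = distance / time_in_hours = 5.39 / 0.4897 hr
Speed = 11.0075 km/h

5.4508 min/km, 11.0075 km/h


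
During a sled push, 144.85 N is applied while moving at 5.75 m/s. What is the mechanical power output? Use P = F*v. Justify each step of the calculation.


P = F * v
P = 144.85 * 5.75
P = 832.8875 W

832.8875 W


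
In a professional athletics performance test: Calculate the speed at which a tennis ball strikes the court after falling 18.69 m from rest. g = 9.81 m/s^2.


v = sqrt(2 * g * h)
v = sqrt(2 * 9.81 * 18.69)
v = sqrt(366.6978) = 19.1494 m/s

19.1494 m/s


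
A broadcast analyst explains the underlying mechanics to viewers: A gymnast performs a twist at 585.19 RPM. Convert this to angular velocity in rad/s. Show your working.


omega = RPM * 2 * pi / 60
omega = 585.19 * 2 * 3.14159 / 60
omega = 3676.8572 / 60 = 61.281 rad/s

61.281 rad/s


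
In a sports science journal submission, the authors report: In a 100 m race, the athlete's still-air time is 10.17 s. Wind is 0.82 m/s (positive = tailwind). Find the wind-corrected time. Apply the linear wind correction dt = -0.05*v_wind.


dt = -0.05 * v_wind = -0.05 * 0.82 = -0.041 s
t_corrected = t_still + dt = 10.17 + (-0.041)
t_corrected = 10.129 s

10.129 s


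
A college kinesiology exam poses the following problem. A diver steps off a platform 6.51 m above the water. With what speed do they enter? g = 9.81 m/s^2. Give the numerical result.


v = sqrt(2 * g * h)
v = sqrt(2 * 9.81 * 6.51)
v = sqrt(127.7262) = 11.3016 m/s

11.3016 m/s


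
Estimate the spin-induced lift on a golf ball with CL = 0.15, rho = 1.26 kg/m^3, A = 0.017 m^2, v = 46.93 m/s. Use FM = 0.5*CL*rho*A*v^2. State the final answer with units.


FM = 0.5 * CL * rho * A * v^2
FM = 0.5 * 0.15 * 1.26 * 0.017 * 46.93^2
v^2 = 2202.4249
FM = 0.5 * 0.15 * 1.26 * 0.017 * 2202.4249 = 3.5382 N

3.5382 N


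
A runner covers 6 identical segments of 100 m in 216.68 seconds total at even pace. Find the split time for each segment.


Split time = total_time / n_laps = 216.68 / 6
Split time = 36.1133 s per lap

36.1133 s


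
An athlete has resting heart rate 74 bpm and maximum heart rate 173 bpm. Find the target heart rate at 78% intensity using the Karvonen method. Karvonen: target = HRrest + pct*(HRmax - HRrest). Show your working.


Target = HRrest + pct*(HRmax - HRrest)
Heart rate reserve = HRmax - HRrest = 173 - 74 = 99 bpm
Fraction = 78% = 0.78
Target = 74 + 0.78 * 99
Target = 74 + 77.22 = 151.22 bpm

151.22 bpm


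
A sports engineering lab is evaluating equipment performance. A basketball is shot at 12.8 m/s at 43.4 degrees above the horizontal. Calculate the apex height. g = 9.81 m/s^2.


H = (v*sin(theta))^2 / (2*g)
vy = v*sin(theta) = 12.8 * sin(43.4 deg) = 8.7947 m/s
H = vy^2 / (2*g) = 77.3471 / (2*9.81)
H = 77.3471 / 19.62 = 3.9423 m

3.9423 m


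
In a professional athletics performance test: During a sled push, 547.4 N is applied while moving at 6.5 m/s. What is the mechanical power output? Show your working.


P = F * v
P = 547.4 * 6.5
P = 3558.1 W

3558.1 W


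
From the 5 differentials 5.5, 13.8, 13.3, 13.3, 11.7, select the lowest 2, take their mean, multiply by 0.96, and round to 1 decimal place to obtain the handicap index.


All differentials: 5.5, 13.8, 13.3, 13.3, 11.7
Sorted: 5.5, 11.7, 13.3, 13.3, 13.8
Best 2: 5.5, 11.7
Average of best = 17.2 / 2 = 8.6
Raw index = 8.6 * 0.96 = 8.256
Handicap index = round(8.256, 1) = 8.3

8.3


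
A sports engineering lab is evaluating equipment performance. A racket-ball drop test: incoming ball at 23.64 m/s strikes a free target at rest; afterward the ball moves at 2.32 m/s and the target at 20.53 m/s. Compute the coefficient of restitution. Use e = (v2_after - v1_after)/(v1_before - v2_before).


e = (v2_after - v1_after) / (v1_before - v2_before)
Numerator = 20.53 - 2.32 = 18.21
Denominator = 23.64 - 0 = 23.64
e = 18.21 / 23.64 = 0.7703

0.7703


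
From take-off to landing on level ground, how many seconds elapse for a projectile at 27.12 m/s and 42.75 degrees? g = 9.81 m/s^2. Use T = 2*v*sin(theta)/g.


T = 2*v*sin(theta)/g
sin(theta) = sin(42.75 deg) = 0.6788
T = 2*27.12*0.6788 / 9.81
T = 36.8182 / 9.81 = 3.7531 s

3.7531 s


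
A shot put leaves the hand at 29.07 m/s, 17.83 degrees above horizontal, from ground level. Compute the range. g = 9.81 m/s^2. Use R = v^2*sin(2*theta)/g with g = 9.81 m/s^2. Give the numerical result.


R = v^2 * sin(2*theta) / g
Convert angle to radians: theta = 17.83 deg = 0.3112 rad
sin(2*theta) = sin(0.6224) = 0.583
R = 29.07^2 * 0.583 / 9.81
R = 845.0649 * 0.583 / 9.81 = 50.2193 m

50.2193 m


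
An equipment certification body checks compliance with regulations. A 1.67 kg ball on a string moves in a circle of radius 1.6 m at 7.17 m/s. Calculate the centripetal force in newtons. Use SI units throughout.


Fc = m * v^2 / r
v^2 = 7.17^2 = 51.4089
Fc = 1.67 * 51.4089 / 1.6
Fc = 85.8529 / 1.6 = 53.658 N

53.658 N


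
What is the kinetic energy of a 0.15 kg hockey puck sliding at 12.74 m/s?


KE = 0.5 * m * v^2
KE = 0.5 * 0.15 * 12.74^2
KE = 0.5 * 0.15 * 162.3076 = 12.1731 J

12.1731 J


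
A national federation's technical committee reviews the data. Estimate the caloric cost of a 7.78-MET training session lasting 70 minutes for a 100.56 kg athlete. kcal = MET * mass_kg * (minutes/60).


kcal = MET * mass * time_hr
Convert time: 70 min = 1.1667 hr
kcal = 7.78 * 100.56 * 1.1667
kcal = 912.7496 kcal

912.7496 kcal


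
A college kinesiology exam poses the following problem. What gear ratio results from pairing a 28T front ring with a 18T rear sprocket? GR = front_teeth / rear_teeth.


GR = front_teeth / rear_teeth
GR = 28 / 18
GR = 1.5556

1.5556


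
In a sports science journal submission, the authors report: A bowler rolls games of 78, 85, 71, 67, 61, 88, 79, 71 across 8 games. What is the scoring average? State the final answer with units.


Average = sum / n
Sum = 600
Average = 600 / 8 = 75

75


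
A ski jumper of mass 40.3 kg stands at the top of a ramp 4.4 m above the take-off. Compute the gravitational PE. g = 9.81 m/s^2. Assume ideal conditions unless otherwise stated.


PE = m * g * h
PE = 40.3 * 9.81 * 4.4
PE = 395.343 * 4.4 = 1739.5092 J

1739.5092 J


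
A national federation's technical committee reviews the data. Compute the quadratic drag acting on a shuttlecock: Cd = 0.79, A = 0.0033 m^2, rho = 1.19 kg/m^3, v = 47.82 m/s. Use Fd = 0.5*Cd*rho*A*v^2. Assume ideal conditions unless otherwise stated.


Fd = 0.5 * Cd * rho * A * v^2
Fd = 0.5 * 0.79 * 1.19 * 0.0033 * 47.82^2
v^2 = 2286.7524
Fd = 0.5 * 0.79 * 1.19 * 0.0033 * 2286.7524 = 3.5471 N

3.5471 N


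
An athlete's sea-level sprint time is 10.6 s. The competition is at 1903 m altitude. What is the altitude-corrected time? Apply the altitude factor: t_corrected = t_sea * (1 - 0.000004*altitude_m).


Correction factor = 1 - 0.000004 * 1903 = 0.992388
t_corrected = t_sea * factor = 10.6 * 0.992388
t_corrected = 10.5193 s

10.5193 s


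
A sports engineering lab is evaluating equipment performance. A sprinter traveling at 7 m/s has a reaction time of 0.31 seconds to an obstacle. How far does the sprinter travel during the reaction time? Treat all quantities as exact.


d = v * t
d = 7 * 0.31
d = 2.17 m

2.17 m


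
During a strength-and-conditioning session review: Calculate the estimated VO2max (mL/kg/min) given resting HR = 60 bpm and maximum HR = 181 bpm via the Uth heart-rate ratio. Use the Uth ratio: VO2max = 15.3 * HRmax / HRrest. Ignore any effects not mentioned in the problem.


VO2max = 15.3 * HRmax / HRrest
VO2max = 15.3 * 181 / 60
VO2max = 2769.3 / 60 = 46.155 mL/kg/min

46.155 mL/kg/min


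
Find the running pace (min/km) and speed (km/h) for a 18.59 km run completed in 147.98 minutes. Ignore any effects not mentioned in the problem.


Pace = time / distance = 147.98 min / 18.59 km = 7.9602 min/km
Speed = distance / time_in_hours = 18.59 / 2.4663 hr
Speed = 7.5375 km/h

7.9602 min/km, 7.5375 km/h


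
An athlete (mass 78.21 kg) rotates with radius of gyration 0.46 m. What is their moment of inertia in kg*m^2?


I = m * k^2
I = 78.21 * 0.46^2
I = 78.21 * 0.2116 = 16.5492 kg*m^2

16.5492 kg*m^2


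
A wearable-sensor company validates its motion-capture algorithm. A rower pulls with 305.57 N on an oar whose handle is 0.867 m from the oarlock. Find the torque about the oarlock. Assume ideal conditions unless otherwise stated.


tau = F * d
tau = 305.57 * 0.867
tau = 264.9292 N*m

264.9292 N*m


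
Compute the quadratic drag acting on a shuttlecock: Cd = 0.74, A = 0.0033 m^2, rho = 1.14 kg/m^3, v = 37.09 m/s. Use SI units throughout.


Fd = 0.5 * Cd * rho * A * v^2
Fd = 0.5 * 0.74 * 1.14 * 0.0033 * 37.09^2
v^2 = 1375.6681
Fd = 0.5 * 0.74 * 1.14 * 0.0033 * 1375.6681 = 1.9148 N

1.9148 N


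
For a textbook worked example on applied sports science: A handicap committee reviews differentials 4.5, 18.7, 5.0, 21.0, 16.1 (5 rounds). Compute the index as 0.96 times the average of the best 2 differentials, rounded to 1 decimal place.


All differentials: 4.5, 18.7, 5.0, 21.0, 16.1
Sorted: 4.5, 5.0, 16.1, 18.7, 21.0
Best 2: 4.5, 5.0
Average of best = 9.5 / 2 = 4.75
Raw index = 4.75 * 0.96 = 4.56
Handicap index = round(4.56, 1) = 4.6

4.6


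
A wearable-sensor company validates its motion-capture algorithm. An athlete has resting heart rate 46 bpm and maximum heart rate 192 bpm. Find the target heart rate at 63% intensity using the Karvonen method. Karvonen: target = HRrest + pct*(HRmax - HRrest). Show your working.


Target = HRrest + pct*(HRmax - HRrest)
Heart rate reserve = HRmax - HRrest = 192 - 46 = 146 bpm
Fraction = 63% = 0.63
Target = 46 + 0.63 * 146
Target = 46 + 91.98 = 137.98 bpm

137.98 bpm


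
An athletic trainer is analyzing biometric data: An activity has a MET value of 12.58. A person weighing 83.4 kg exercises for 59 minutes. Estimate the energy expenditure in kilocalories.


kcal = MET * mass * time_hr
Convert time: 59 min = 0.9833 hr
kcal = 12.58 * 83.4 * 0.9833
kcal = 1031.6858 kcal

1031.6858 kcal


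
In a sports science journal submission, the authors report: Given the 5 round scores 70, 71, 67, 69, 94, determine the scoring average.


Average = sum / n
Sum = 371
Average = 371 / 5 = 74.2

74.2


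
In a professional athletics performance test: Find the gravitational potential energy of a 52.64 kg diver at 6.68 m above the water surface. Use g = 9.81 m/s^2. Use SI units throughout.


PE = m * g * h
PE = 52.64 * 9.81 * 6.68
PE = 516.3984 * 6.68 = 3449.5413 J

3449.5413 J


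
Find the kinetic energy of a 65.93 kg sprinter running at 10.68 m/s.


KE = 0.5 * m * v^2
KE = 0.5 * 65.93 * 10.68^2
KE = 0.5 * 65.93 * 114.0624 = 3760.067 J

3760.067 J


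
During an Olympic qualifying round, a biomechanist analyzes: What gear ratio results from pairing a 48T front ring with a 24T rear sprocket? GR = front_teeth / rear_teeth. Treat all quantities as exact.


GR = front_teeth / rear_teeth
GR = 48 / 24
GR = 2

2


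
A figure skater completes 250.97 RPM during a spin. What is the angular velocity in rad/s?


omega = RPM * 2 * pi / 60
omega = 250.97 * 2 * 3.14159 / 60
omega = 1576.891 / 60 = 26.2815 rad/s

26.2815 rad/s


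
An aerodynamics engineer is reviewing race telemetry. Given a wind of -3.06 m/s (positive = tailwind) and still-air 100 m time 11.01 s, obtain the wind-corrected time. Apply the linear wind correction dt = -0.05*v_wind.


dt = -0.05 * v_wind = -0.05 * -3.06 = 0.153 s
t_corrected = t_still + dt = 11.01 + (0.153)
t_corrected = 11.163 s

11.163 s


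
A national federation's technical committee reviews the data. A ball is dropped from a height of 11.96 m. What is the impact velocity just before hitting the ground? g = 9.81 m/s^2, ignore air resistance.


v = sqrt(2 * g * h)
v = sqrt(2 * 9.81 * 11.96)
v = sqrt(234.6552) = 15.3185 m/s

15.3185 m/s


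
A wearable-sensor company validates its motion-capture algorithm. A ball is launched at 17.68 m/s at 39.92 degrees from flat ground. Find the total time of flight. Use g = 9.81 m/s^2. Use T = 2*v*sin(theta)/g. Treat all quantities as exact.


T = 2*v*sin(theta)/g
sin(theta) = sin(39.92 deg) = 0.6417
T = 2*17.68*0.6417 / 9.81
T = 22.6911 / 9.81 = 2.3131 s

2.3131 s


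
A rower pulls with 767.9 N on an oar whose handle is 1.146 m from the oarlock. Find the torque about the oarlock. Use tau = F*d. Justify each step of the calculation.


tau = F * d
tau = 767.9 * 1.146
tau = 880.0134 N*m

880.0134 N*m


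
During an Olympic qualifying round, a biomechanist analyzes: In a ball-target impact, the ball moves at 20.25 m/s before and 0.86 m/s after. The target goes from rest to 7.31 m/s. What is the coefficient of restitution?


e = (v2_after - v1_after) / (v1_before - v2_before)
Numerator = 7.31 - 0.86 = 6.45
Denominator = 20.25 - 0 = 20.25
e = 6.45 / 20.25 = 0.3185

0.3185


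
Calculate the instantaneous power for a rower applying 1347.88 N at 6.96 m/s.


P = F * v
P = 1347.88 * 6.96
P = 9381.2448 W

9381.2448 W


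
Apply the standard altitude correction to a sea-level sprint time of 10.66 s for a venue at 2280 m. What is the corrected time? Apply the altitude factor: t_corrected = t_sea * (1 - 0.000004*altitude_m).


Correction factor = 1 - 0.000004 * 2280 = 0.99088
t_corrected = t_sea * factor = 10.66 * 0.99088
t_corrected = 10.5628 s

10.5628 s


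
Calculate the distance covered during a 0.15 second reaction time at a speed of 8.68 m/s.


d = v * t
d = 8.68 * 0.15
d = 1.302 m

1.302 m


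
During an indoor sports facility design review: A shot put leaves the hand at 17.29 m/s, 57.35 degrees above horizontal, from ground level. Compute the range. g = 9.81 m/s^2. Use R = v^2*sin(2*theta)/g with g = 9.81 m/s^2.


R = v^2 * sin(2*theta) / g
Convert angle to radians: theta = 57.35 deg = 1.0009 rad
sin(2*theta) = sin(2.0019) = 0.9085
R = 17.29^2 * 0.9085 / 9.81
R = 298.9441 * 0.9085 / 9.81 = 27.6853 m

27.6853 m


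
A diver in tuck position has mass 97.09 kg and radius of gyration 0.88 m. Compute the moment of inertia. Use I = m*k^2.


I = m * k^2
I = 97.09 * 0.88^2
I = 97.09 * 0.7744 = 75.1865 kg*m^2

75.1865 kg*m^2


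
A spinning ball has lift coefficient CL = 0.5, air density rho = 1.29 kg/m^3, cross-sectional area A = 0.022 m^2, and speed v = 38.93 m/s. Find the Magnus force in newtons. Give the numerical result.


FM = 0.5 * CL * rho * A * v^2
FM = 0.5 * 0.5 * 1.29 * 0.022 * 38.93^2
v^2 = 1515.5449
FM = 0.5 * 0.5 * 1.29 * 0.022 * 1515.5449 = 10.7528 N

10.7528 N


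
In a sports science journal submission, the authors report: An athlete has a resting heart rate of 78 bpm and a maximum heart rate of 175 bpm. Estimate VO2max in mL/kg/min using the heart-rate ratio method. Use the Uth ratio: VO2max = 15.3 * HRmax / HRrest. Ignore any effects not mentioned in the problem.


VO2max = 15.3 * HRmax / HRrest
VO2max = 15.3 * 175 / 78
VO2max = 2677.5 / 78 = 34.3269 mL/kg/min

34.3269 mL/kg/min


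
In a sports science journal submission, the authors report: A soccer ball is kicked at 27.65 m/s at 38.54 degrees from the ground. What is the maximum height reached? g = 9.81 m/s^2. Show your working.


H = (v*sin(theta))^2 / (2*g)
vy = v*sin(theta) = 27.65 * sin(38.54 deg) = 17.2276 m/s
H = vy^2 / (2*g) = 296.7913 / (2*9.81)
H = 296.7913 / 19.62 = 15.127 m

15.127 m


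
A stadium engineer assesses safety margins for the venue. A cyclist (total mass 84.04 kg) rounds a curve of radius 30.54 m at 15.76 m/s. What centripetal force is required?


Fc = m * v^2 / r
v^2 = 15.76^2 = 248.3776
Fc = 84.04 * 248.3776 / 30.54
Fc = 20873.6535 / 30.54 = 683.4857 N

683.4857 N


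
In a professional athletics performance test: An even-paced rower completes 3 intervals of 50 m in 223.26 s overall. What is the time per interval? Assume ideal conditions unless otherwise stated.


Split time = total_time / n_laps = 223.26 / 3
Split time = 74.42 s per lap

74.42 s


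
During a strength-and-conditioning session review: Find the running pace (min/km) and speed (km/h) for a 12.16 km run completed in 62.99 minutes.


Pace = time / distance = 62.99 min / 12.16 km = 5.1801 min/km
Speed = distance / time_in_hours = 12.16 / 1.0498 hr
Speed = 11.5828 km/h

5.1801 min/km, 11.5828 km/h


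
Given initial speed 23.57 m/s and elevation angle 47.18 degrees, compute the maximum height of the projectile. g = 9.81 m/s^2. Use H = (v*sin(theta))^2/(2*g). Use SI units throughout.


H = (v*sin(theta))^2 / (2*g)
vy = v*sin(theta) = 23.57 * sin(47.18 deg) = 17.2884 m/s
H = vy^2 / (2*g) = 298.8895 / (2*9.81)
H = 298.8895 / 19.62 = 15.2339 m

15.2339 m


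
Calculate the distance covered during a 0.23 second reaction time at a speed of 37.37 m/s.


d = v * t
d = 37.37 * 0.23
d = 8.5951 m

8.5951 m


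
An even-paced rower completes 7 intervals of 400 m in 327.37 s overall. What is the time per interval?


Split time = total_time / n_laps = 327.37 / 7
Split time = 46.7671 s per lap

46.7671 s


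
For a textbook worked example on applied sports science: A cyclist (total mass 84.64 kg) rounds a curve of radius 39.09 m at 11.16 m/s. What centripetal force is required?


Fc = m * v^2 / r
v^2 = 11.16^2 = 124.5456
Fc = 84.64 * 124.5456 / 39.09
Fc = 10541.5396 / 39.09 = 269.6736 N

269.6736 N


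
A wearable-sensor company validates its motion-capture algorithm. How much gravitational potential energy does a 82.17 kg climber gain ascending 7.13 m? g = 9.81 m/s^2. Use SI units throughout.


PE = m * g * h
PE = 82.17 * 9.81 * 7.13
PE = 806.0877 * 7.13 = 5747.4053 J

5747.4053 J


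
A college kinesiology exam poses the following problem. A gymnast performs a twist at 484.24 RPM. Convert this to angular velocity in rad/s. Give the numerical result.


omega = RPM * 2 * pi / 60
omega = 484.24 * 2 * 3.14159 / 60
omega = 3042.5697 / 60 = 50.7095 rad/s

50.7095 rad/s


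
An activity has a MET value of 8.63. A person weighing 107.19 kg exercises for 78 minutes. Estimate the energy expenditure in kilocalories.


kcal = MET * mass * time_hr
Convert time: 78 min = 1.3 hr
kcal = 8.63 * 107.19 * 1.3
kcal = 1202.5646 kcal

1202.5646 kcal


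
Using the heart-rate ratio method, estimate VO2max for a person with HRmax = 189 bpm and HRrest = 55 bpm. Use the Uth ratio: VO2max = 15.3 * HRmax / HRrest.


VO2max = 15.3 * HRmax / HRrest
VO2max = 15.3 * 189 / 55
VO2max = 2891.7 / 55 = 52.5764 mL/kg/min

52.5764 mL/kg/min


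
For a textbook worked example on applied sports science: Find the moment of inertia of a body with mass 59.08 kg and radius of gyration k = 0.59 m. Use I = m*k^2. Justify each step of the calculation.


I = m * k^2
I = 59.08 * 0.59^2
I = 59.08 * 0.3481 = 20.5657 kg*m^2

20.5657 kg*m^2


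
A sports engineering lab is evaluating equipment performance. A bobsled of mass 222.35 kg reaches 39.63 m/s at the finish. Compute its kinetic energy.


KE = 0.5 * m * v^2
KE = 0.5 * 222.35 * 39.63^2
KE = 0.5 * 222.35 * 1570.5369 = 174604.4399 J

174604.4399 J


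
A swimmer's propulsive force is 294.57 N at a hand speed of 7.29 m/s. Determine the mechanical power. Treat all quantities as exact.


P = F * v
P = 294.57 * 7.29
P = 2147.4153 W

2147.4153 W


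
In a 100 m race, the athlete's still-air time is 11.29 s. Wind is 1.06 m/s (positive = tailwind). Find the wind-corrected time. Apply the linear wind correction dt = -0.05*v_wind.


dt = -0.05 * v_wind = -0.05 * 1.06 = -0.053 s
t_corrected = t_still + dt = 11.29 + (-0.053)
t_corrected = 11.237 s

11.237 s


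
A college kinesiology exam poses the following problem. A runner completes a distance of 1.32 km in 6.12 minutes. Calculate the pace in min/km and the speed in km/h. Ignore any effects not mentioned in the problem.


Pace = time / distance = 6.12 min / 1.32 km = 4.6364 min/km
Speed = distance / time_in_hours = 1.32 / 0.102 hr
Speed = 12.9412 km/h

4.6364 min/km, 12.9412 km/h


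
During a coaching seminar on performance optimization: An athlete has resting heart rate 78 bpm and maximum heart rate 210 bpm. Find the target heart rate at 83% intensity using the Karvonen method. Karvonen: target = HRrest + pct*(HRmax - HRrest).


Target = HRrest + pct*(HRmax - HRrest)
Heart rate reserve = HRmax - HRrest = 210 - 78 = 132 bpm
Fraction = 83% = 0.83
Target = 78 + 0.83 * 132
Target = 78 + 109.56 = 187.56 bpm

187.56 bpm


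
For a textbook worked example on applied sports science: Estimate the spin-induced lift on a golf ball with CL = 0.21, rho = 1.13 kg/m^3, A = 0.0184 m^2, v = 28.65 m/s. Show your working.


FM = 0.5 * CL * rho * A * v^2
FM = 0.5 * 0.21 * 1.13 * 0.0184 * 28.65^2
v^2 = 820.8225
FM = 0.5 * 0.21 * 1.13 * 0.0184 * 820.8225 = 1.792 N

1.792 N


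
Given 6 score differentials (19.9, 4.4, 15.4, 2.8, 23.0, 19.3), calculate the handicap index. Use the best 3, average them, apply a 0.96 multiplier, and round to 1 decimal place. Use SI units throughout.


All differentials: 19.9, 4.4, 15.4, 2.8, 23.0, 19.3
Sorted: 2.8, 4.4, 15.4, 19.3, 19.9, 23.0
Best 3: 2.8, 4.4, 15.4
Average of best = 22.6 / 3 = 7.5333
Raw index = 7.5333 * 0.96 = 7.232
Handicap index = round(7.232, 1) = 7.2

7.2


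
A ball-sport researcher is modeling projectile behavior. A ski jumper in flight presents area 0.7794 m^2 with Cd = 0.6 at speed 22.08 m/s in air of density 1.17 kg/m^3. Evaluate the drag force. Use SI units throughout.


Fd = 0.5 * Cd * rho * A * v^2
Fd = 0.5 * 0.6 * 1.17 * 0.7794 * 22.08^2
v^2 = 487.5264
Fd = 0.5 * 0.6 * 1.17 * 0.7794 * 487.5264 = 133.3723 N

133.3723 N


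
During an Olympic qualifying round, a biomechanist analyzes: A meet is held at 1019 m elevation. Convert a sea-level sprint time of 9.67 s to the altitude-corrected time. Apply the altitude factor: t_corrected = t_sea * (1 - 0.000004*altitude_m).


Correction factor = 1 - 0.000004 * 1019 = 0.995924
t_corrected = t_sea * factor = 9.67 * 0.995924
t_corrected = 9.6306 s

9.6306 s


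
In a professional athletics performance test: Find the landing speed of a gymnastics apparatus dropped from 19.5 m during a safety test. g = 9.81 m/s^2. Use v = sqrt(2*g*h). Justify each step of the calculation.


v = sqrt(2 * g * h)
v = sqrt(2 * 9.81 * 19.5)
v = sqrt(382.59) = 19.5599 m/s

19.5599 m/s


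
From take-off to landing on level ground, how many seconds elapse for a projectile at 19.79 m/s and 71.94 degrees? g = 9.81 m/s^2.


T = 2*v*sin(theta)/g
sin(theta) = sin(71.94 deg) = 0.9507
T = 2*19.79*0.9507 / 9.81
T = 37.63 / 9.81 = 3.8359 s

3.8359 s


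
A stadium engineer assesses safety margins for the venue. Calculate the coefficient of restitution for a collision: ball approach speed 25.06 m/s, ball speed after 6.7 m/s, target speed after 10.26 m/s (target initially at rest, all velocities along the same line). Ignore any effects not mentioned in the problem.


e = (v2_after - v1_after) / (v1_before - v2_before)
Numerator = 10.26 - 6.7 = 3.56
Denominator = 25.06 - 0 = 25.06
e = 3.56 / 25.06 = 0.1421

0.1421


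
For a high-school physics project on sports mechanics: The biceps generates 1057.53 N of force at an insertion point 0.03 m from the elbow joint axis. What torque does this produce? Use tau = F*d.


tau = F * d
tau = 1057.53 * 0.03
tau = 31.7259 N*m

31.7259 N*m


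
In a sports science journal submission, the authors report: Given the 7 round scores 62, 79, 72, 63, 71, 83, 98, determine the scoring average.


Average = sum / n
Sum = 528
Average = 528 / 7 = 75.4286

75.4286


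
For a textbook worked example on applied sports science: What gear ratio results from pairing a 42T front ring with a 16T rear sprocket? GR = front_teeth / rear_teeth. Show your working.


GR = front_teeth / rear_teeth
GR = 42 / 16
GR = 2.625

2.625


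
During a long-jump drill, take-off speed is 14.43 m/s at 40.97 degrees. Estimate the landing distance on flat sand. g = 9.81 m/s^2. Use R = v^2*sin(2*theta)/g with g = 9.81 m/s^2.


R = v^2 * sin(2*theta) / g
Convert angle to radians: theta = 40.97 deg = 0.7151 rad
sin(2*theta) = sin(1.4301) = 0.9901
R = 14.43^2 * 0.9901 / 9.81
R = 208.2249 * 0.9901 / 9.81 = 21.0161 m

21.0161 m


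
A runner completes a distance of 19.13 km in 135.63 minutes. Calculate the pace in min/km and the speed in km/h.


Pace = time / distance = 135.63 min / 19.13 km = 7.0899 min/km
Speed = distance / time_in_hours = 19.13 / 2.2605 hr
Speed = 8.4627 km/h

7.0899 min/km, 8.4627 km/h


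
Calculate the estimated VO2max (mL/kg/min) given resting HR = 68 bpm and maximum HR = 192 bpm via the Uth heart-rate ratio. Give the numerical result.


VO2max = 15.3 * HRmax / HRrest
VO2max = 15.3 * 192 / 68
VO2max = 2937.6 / 68 = 43.2 mL/kg/min

43.2 mL/kg/min


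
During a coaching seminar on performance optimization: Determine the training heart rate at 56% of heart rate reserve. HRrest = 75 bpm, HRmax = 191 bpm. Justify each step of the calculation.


Target = HRrest + pct*(HRmax - HRrest)
Heart rate reserve = HRmax - HRrest = 191 - 75 = 116 bpm
Fraction = 56% = 0.56
Target = 75 + 0.56 * 116
Target = 75 + 64.96 = 139.96 bpm

139.96 bpm


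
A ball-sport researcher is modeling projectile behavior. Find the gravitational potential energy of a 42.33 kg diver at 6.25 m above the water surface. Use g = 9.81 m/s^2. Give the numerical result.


PE = m * g * h
PE = 42.33 * 9.81 * 6.25
PE = 415.2573 * 6.25 = 2595.3581 J

2595.3581 J


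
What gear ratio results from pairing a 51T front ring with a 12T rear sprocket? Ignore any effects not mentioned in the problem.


GR = front_teeth / rear_teeth
GR = 51 / 12
GR = 4.25

4.25


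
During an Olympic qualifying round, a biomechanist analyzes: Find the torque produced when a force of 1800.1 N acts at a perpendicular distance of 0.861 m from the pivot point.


tau = F * d
tau = 1800.1 * 0.861
tau = 1549.8861 N*m

1549.8861 N*m


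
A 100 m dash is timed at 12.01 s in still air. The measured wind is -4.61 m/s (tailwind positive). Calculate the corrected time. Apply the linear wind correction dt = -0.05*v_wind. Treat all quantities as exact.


dt = -0.05 * v_wind = -0.05 * -4.61 = 0.2305 s
t_corrected = t_still + dt = 12.01 + (0.2305)
t_corrected = 12.2405 s

12.2405 s


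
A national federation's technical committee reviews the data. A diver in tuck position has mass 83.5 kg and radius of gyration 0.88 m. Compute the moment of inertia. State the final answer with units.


I = m * k^2
I = 83.5 * 0.88^2
I = 83.5 * 0.7744 = 64.6624 kg*m^2

64.6624 kg*m^2


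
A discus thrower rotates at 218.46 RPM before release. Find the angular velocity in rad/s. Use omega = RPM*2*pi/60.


omega = RPM * 2 * pi / 60
omega = 218.46 * 2 * 3.14159 / 60
omega = 1372.6247 / 60 = 22.8771 rad/s

22.8771 rad/s


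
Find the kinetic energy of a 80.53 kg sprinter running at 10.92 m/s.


KE = 0.5 * m * v^2
KE = 0.5 * 80.53 * 10.92^2
KE = 0.5 * 80.53 * 119.2464 = 4801.4563 J

4801.4563 J


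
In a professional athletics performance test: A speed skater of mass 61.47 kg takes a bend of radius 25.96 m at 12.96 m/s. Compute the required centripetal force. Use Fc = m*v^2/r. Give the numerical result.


Fc = m * v^2 / r
v^2 = 12.96^2 = 167.9616
Fc = 61.47 * 167.9616 / 25.96
Fc = 10324.5996 / 25.96 = 397.7118 N

397.7118 N


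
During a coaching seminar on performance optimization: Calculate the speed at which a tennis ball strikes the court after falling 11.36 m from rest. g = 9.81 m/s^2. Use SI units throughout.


v = sqrt(2 * g * h)
v = sqrt(2 * 9.81 * 11.36)
v = sqrt(222.8832) = 14.9293 m/s

14.9293 m/s


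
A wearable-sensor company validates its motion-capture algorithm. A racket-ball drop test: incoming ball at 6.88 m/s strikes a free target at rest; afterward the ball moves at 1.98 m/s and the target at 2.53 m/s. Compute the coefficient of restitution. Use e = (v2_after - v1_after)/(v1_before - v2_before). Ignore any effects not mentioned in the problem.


e = (v2_after - v1_after) / (v1_before - v2_before)
Numerator = 2.53 - 1.98 = 0.55
Denominator = 6.88 - 0 = 6.88
e = 0.55 / 6.88 = 0.0799

0.0799


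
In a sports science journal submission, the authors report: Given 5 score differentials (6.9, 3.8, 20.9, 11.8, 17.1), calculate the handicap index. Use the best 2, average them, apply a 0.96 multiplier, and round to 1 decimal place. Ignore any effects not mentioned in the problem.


All differentials: 6.9, 3.8, 20.9, 11.8, 17.1
Sorted: 3.8, 6.9, 11.8, 17.1, 20.9
Best 2: 3.8, 6.9
Average of best = 10.7 / 2 = 5.35
Raw index = 5.35 * 0.96 = 5.136
Handicap index = round(5.136, 1) = 5.1

5.1


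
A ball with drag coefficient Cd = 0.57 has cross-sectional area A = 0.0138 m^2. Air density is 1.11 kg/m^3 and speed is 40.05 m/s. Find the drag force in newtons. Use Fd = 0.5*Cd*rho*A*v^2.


Fd = 0.5 * Cd * rho * A * v^2
Fd = 0.5 * 0.57 * 1.11 * 0.0138 * 40.05^2
v^2 = 1604.0025
Fd = 0.5 * 0.57 * 1.11 * 0.0138 * 1604.0025 = 7.0025 N

7.0025 N


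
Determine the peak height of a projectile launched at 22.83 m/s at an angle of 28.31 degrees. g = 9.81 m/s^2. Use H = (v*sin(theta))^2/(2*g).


H = (v*sin(theta))^2 / (2*g)
vy = v*sin(theta) = 22.83 * sin(28.31 deg) = 10.8269 m/s
H = vy^2 / (2*g) = 117.2227 / (2*9.81)
H = 117.2227 / 19.62 = 5.9747 m

5.9747 m


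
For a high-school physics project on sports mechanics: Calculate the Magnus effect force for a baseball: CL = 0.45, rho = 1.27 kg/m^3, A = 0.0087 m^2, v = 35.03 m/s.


FM = 0.5 * CL * rho * A * v^2
FM = 0.5 * 0.45 * 1.27 * 0.0087 * 35.03^2
v^2 = 1227.1009
FM = 0.5 * 0.45 * 1.27 * 0.0087 * 1227.1009 = 3.0506 N

3.0506 N


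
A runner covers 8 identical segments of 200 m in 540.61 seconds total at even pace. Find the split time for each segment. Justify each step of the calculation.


Split time = total_time / n_laps = 540.61 / 8
Split time = 67.5763 s per lap

67.5763 s


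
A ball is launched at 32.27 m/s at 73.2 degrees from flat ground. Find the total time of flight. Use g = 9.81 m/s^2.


T = 2*v*sin(theta)/g
sin(theta) = sin(73.2 deg) = 0.9573
T = 2*32.27*0.9573 / 9.81
T = 61.7854 / 9.81 = 6.2982 s

6.2982 s


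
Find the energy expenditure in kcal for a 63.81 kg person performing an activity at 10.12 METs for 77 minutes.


kcal = MET * mass * time_hr
Convert time: 77 min = 1.2833 hr
kcal = 10.12 * 63.81 * 1.2833
kcal = 828.7217 kcal

828.7217 kcal


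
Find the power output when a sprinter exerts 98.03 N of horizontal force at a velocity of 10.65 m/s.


P = F * v
P = 98.03 * 10.65
P = 1044.0195 W

1044.0195 W


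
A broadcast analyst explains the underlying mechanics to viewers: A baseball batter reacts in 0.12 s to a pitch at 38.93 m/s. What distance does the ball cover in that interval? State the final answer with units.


d = v * t
d = 38.93 * 0.12
d = 4.6716 m

4.6716 m


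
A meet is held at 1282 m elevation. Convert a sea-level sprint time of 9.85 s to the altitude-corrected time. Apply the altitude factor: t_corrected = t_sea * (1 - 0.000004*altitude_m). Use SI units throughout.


Correction factor = 1 - 0.000004 * 1282 = 0.994872
t_corrected = t_sea * factor = 9.85 * 0.994872
t_corrected = 9.7995 s

9.7995 s


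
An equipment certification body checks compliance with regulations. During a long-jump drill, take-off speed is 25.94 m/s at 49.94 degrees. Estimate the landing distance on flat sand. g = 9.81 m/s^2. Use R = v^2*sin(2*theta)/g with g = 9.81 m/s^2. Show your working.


R = v^2 * sin(2*theta) / g
Convert angle to radians: theta = 49.94 deg = 0.8716 rad
sin(2*theta) = sin(1.7432) = 0.9852
R = 25.94^2 * 0.9852 / 9.81
R = 672.8836 * 0.9852 / 9.81 = 67.5743 m

67.5743 m


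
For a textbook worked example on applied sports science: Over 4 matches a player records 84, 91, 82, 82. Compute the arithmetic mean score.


Average = sum / n
Sum = 339
Average = 339 / 4 = 84.75

84.75


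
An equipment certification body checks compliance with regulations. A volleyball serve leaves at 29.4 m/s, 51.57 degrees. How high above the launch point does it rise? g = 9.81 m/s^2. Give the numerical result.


H = (v*sin(theta))^2 / (2*g)
vy = v*sin(theta) = 29.4 * sin(51.57 deg) = 23.031 m/s
H = vy^2 / (2*g) = 530.428 / (2*9.81)
H = 530.428 / 19.62 = 27.0351 m

27.0351 m


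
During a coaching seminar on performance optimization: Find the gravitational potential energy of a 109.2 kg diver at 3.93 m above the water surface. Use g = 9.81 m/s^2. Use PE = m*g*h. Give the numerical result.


PE = m * g * h
PE = 109.2 * 9.81 * 3.93
PE = 1071.252 * 3.93 = 4210.0204 J

4210.0204 J


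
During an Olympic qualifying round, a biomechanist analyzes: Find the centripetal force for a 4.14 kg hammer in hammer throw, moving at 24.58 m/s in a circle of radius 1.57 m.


Fc = m * v^2 / r
v^2 = 24.58^2 = 604.1764
Fc = 4.14 * 604.1764 / 1.57
Fc = 2501.2903 / 1.57 = 1593.1785 N

1593.1785 N


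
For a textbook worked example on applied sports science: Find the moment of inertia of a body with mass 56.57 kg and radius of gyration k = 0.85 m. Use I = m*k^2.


I = m * k^2
I = 56.57 * 0.85^2
I = 56.57 * 0.7225 = 40.8718 kg*m^2

40.8718 kg*m^2


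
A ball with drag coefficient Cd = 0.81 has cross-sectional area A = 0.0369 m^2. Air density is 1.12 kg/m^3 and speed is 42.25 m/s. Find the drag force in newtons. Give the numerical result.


Fd = 0.5 * Cd * rho * A * v^2
Fd = 0.5 * 0.81 * 1.12 * 0.0369 * 42.25^2
v^2 = 1785.0625
Fd = 0.5 * 0.81 * 1.12 * 0.0369 * 1785.0625 = 29.8781 N

29.8781 N


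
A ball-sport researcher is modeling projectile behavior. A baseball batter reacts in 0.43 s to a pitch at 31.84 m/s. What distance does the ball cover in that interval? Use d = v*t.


d = v * t
d = 31.84 * 0.43
d = 13.6912 m

13.6912 m
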